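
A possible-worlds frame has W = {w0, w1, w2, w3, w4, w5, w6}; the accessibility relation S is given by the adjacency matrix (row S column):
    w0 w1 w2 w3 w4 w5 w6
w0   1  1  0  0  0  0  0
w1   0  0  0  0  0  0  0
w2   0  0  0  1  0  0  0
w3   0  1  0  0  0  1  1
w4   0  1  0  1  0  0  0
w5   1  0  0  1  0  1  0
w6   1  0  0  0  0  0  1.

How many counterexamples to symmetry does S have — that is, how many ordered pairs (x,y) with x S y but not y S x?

8

Enumerating: (w0,w1), (w2,w3), (w3,w1), (w3,w6), (w4,w1), (w4,w3), (w5,w0), (w6,w0).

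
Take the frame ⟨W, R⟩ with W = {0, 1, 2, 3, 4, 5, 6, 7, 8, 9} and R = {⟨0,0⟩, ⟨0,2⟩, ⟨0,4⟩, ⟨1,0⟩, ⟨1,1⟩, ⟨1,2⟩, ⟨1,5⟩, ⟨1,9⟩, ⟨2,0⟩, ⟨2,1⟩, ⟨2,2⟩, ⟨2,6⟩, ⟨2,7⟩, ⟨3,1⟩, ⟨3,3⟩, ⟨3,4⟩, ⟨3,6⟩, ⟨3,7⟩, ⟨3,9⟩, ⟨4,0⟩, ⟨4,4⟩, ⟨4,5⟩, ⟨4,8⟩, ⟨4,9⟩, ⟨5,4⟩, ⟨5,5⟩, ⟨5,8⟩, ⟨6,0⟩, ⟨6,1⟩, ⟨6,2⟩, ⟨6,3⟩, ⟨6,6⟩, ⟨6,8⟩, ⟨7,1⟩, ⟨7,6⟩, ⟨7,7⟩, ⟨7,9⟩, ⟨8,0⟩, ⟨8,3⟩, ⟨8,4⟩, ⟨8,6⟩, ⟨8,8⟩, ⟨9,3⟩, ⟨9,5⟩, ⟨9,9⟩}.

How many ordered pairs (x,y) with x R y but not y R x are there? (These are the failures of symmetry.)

17

Enumerating: (1,0), (1,5), (1,9), (2,7), (3,1), (3,4), (3,7), (4,9), (5,8), (6,0), (6,1), (7,1), (7,6), (7,9), (8,0), (8,3), (9,5).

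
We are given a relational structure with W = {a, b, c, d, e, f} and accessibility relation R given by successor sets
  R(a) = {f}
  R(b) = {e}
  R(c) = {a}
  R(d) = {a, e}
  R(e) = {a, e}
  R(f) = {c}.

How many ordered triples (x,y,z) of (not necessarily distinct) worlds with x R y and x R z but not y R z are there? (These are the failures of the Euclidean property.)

7

Enumerating: (a,f,f), (c,a,a), (d,a,a), (d,a,e), (e,a,a), (e,a,e), (f,c,c).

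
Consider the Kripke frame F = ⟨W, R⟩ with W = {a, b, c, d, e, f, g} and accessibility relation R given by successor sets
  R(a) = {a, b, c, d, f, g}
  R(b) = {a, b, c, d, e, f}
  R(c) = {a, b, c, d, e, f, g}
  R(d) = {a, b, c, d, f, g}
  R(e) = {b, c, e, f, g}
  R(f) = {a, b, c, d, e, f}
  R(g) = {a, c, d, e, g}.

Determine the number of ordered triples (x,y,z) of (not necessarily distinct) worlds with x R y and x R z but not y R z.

32

Enumerating: (a,b,g), (a,f,g), (a,g,b), (a,g,f), (b,a,e), (b,d,e), (b,e,a), (b,e,d), (c,a,e), (c,b,g), (c,d,e), (c,e,a), … and 20 more.
Total: 32.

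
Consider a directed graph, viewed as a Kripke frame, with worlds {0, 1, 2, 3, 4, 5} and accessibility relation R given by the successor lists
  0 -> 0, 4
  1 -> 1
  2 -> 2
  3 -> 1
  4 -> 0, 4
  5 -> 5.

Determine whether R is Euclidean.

Euclidean: yes — any two successors of a common world are R-related.

Yes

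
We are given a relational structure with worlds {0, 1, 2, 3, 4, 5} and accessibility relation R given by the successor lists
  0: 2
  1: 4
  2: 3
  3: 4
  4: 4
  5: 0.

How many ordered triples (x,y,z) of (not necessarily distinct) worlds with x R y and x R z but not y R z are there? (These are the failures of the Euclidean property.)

Enumerating: (0,2,2), (2,3,3), (5,0,0).

3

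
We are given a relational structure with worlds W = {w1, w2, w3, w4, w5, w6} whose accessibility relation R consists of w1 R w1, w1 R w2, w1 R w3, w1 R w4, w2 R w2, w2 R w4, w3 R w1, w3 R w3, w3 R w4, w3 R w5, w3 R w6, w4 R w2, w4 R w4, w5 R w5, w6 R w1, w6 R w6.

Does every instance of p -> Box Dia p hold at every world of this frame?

No

Axiom B corresponds to the accessibility relation being symmetric.
Symmetric: no — w1 R w2 but not w2 R w1.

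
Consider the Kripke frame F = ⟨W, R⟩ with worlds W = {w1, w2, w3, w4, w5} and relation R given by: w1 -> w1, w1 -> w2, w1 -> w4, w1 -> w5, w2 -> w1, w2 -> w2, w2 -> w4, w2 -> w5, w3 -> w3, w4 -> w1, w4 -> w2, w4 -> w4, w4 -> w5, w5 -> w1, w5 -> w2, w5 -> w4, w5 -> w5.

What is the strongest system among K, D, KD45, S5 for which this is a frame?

Serial (axiom D): yes — every world has a successor (e.g. w1 R w1).
Euclidean (axiom 5): yes — any two successors of a common world are R-related.
Transitive (axiom 4): yes — every two-step R-path is closed by a direct edge.
Reflexive (axiom T): yes — every world is R-related to itself.
So F validates K, D, KD45, S5. The strongest is S5.

S5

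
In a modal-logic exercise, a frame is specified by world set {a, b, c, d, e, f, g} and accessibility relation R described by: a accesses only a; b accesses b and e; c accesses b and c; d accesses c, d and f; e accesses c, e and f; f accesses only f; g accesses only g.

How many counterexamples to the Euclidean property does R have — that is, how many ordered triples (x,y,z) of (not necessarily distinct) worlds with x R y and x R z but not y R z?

Enumerating: (b,e,b), (c,b,c), (d,c,d), (d,c,f), (d,f,c), (d,f,d), (e,c,e), (e,c,f), (e,f,c), (e,f,e).

10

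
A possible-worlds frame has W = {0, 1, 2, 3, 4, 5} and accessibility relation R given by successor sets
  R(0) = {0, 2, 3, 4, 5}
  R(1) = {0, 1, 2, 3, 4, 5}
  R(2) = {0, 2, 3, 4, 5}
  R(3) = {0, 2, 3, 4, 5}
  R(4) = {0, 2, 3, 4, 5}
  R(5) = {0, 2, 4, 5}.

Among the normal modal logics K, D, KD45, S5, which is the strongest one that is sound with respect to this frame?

D

Serial (axiom D): yes — every world has a successor (e.g. 0 R 0).
Euclidean (axiom 5): no — 0 R 5 and 0 R 3, but not 5 R 3.
Transitive (axiom 4): no — 5 R 0 and 0 R 3, but not 5 R 3.
Reflexive (axiom T): yes — every world is R-related to itself.
So F validates K, D; KD45 would additionally require R to be Euclidean and transitive. The strongest is D.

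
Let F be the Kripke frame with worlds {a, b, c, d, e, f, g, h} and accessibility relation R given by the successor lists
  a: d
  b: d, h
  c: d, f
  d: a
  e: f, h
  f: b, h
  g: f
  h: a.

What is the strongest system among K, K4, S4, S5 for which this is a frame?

Transitive (axiom 4): no — b R d and d R a, but not b R a.
Reflexive (axiom T): no — a is not related to itself.
Euclidean (axiom 5): no — b R d and b R h, but not d R h.
So F validates K; K4 would additionally require R to be transitive. The strongest is K.

K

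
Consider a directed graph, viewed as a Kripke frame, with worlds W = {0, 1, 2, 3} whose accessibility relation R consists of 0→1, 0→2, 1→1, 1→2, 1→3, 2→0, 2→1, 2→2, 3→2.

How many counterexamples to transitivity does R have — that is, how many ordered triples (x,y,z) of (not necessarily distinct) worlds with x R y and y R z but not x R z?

6

Enumerating: (0,1,3), (0,2,0), (1,2,0), (2,1,3), (3,2,0), (3,2,1).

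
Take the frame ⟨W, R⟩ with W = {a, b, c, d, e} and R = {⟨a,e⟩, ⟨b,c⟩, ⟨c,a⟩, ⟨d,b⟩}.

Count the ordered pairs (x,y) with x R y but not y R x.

Enumerating: (a,e), (b,c), (c,a), (d,b).

4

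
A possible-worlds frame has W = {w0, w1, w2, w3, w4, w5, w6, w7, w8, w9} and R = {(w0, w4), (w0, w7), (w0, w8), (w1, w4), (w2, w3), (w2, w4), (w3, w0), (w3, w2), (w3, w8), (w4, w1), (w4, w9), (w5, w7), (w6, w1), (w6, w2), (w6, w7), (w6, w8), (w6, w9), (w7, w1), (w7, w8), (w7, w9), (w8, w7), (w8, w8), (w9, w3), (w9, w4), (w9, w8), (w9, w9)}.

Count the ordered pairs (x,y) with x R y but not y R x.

Enumerating: (w0,w4), (w0,w7), (w0,w8), (w2,w4), (w3,w0), (w3,w8), (w5,w7), (w6,w1), (w6,w2), (w6,w7), (w6,w8), (w6,w9), (w7,w1), (w7,w9), (w9,w3), (w9,w8).

16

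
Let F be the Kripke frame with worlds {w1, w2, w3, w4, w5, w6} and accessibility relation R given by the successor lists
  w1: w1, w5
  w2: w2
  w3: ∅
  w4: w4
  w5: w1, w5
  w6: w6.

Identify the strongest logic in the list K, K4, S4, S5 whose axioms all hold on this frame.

Transitive (axiom 4): yes — every two-step R-path is closed by a direct edge.
Reflexive (axiom T): no — w3 is not related to itself.
Euclidean (axiom 5): yes — any two successors of a common world are R-related.
So F validates K, K4; S4 would additionally require R to be reflexive. The strongest is K4.

K4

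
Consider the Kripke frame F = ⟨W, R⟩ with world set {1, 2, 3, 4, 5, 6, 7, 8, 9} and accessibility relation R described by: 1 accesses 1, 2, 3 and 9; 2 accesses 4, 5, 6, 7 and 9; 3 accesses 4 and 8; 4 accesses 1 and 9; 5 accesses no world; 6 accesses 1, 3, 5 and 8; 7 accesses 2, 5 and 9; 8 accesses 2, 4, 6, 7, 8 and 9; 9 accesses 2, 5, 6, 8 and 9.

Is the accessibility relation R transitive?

Transitive: no — 1 R 2 and 2 R 4, but not 1 R 4.

No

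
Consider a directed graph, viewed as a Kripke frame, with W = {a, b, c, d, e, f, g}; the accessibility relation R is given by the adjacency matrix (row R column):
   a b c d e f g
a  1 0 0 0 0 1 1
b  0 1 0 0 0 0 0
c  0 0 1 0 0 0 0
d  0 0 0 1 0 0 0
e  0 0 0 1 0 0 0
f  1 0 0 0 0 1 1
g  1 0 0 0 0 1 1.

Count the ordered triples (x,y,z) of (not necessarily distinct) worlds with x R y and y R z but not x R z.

R is transitive; there are no such tuples.

0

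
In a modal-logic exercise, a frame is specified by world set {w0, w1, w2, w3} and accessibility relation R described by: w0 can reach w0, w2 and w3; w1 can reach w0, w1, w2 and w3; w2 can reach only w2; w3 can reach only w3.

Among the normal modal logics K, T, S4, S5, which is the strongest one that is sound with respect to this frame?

S4

Reflexive (axiom T): yes — every world is R-related to itself.
Transitive (axiom 4): yes — every two-step R-path is closed by a direct edge.
Euclidean (axiom 5): no — w0 R w2 and w0 R w3, but not w2 R w3.
So F validates K, T, S4; S5 would additionally require R to be Euclidean. The strongest is S4.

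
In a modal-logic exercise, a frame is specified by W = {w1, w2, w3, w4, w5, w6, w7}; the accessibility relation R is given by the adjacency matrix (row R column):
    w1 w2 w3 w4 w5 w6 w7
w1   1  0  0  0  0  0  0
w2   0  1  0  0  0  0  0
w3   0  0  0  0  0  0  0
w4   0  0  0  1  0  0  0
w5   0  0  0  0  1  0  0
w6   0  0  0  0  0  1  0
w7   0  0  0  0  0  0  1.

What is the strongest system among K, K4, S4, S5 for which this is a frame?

Transitive (axiom 4): yes — every two-step R-path is closed by a direct edge.
Reflexive (axiom T): no — w3 is not related to itself.
Euclidean (axiom 5): yes — any two successors of a common world are R-related.
So F validates K, K4; S4 would additionally require R to be reflexive. The strongest is K4.

K4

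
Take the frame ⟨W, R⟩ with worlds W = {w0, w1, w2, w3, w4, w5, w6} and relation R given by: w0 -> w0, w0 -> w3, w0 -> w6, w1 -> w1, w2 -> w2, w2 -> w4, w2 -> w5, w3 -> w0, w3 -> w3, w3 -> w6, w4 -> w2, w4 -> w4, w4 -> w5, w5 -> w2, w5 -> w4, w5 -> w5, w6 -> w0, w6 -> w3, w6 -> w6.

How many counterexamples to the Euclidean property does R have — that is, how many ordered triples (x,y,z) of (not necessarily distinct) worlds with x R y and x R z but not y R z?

0

R is Euclidean; there are no such tuples.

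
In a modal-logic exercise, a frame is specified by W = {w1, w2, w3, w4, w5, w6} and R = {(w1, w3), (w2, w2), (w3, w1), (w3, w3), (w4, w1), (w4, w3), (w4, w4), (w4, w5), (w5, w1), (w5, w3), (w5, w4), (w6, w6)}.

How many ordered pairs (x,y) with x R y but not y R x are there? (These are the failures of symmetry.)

4

Enumerating: (w4,w1), (w4,w3), (w5,w1), (w5,w3).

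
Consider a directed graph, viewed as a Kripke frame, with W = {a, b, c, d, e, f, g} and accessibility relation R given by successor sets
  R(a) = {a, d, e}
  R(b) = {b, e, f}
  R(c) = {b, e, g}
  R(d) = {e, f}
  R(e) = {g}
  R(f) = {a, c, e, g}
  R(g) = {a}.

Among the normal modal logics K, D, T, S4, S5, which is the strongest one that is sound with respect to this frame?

Serial (axiom D): yes — every world has a successor (e.g. a R a).
Reflexive (axiom T): no — c is not related to itself.
Transitive (axiom 4): no — a R d and d R f, but not a R f.
Euclidean (axiom 5): no — a R e and a R d, but not e R d.
So F validates K, D; T would additionally require R to be reflexive. The strongest is D.

D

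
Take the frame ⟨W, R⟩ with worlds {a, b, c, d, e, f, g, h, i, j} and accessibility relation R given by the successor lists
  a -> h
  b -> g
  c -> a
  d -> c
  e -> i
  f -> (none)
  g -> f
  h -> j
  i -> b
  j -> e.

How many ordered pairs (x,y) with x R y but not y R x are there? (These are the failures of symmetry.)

9

Enumerating: (a,h), (b,g), (c,a), (d,c), (e,i), (g,f), (h,j), (i,b), (j,e).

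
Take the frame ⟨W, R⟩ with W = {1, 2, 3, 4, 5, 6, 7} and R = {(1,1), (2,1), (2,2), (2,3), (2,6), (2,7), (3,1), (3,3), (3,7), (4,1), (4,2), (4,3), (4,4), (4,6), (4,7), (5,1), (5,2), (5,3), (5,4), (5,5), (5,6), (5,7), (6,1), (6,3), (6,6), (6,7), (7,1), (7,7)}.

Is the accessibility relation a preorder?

Reflexive: yes — every world is R-related to itself.
Transitive: yes — every two-step R-path is closed by a direct edge.
So R is a preorder.

Yes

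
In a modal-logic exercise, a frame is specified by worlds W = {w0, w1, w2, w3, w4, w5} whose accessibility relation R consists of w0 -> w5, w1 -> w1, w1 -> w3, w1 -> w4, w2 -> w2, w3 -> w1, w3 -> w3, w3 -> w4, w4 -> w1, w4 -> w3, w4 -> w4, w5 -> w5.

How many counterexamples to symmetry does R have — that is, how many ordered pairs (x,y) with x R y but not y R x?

Enumerating: (w0,w5).

1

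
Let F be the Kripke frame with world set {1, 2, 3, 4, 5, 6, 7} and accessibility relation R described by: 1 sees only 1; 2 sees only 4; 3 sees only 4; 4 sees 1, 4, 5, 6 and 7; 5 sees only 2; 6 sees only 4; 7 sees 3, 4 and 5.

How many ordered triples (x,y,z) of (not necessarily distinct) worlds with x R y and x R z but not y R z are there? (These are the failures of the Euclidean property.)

23

Enumerating: (4,1,4), (4,1,5), (4,1,6), (4,1,7), (4,5,1), (4,5,4), (4,5,5), (4,5,6), (4,5,7), (4,6,1), (4,6,5), (4,6,6), … and 11 more.
Total: 23.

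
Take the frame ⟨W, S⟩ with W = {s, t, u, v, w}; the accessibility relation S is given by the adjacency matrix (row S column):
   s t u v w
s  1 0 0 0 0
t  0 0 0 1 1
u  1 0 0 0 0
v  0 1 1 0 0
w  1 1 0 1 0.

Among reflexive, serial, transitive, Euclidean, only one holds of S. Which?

serial

Reflexive: no — t is not related to itself.
Serial: yes — every world has a successor (e.g. s S s).
Transitive: no — t S v and v S u, but not t S u.
Euclidean: no — t S v and t S w, but not v S w.
Only serial holds.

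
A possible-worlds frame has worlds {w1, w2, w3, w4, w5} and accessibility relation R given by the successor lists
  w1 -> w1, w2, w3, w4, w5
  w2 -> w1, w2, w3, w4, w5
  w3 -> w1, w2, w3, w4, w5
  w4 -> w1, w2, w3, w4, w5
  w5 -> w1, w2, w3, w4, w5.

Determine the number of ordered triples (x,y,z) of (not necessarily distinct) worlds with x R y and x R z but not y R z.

0

R is Euclidean; there are no such tuples.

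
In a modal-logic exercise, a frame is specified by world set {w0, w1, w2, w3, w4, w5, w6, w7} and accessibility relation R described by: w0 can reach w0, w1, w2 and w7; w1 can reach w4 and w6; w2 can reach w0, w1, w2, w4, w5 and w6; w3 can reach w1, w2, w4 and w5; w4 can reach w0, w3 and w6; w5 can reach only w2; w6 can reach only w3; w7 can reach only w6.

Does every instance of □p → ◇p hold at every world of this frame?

Yes

Axiom D corresponds to the accessibility relation being serial.
Serial: yes — every world has a successor (e.g. w0 R w0).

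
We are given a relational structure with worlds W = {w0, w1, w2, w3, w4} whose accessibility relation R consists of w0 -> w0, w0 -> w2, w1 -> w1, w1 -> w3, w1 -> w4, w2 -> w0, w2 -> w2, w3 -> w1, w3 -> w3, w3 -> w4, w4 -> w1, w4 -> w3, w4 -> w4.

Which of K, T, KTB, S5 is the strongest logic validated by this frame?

S5

Reflexive (axiom T): yes — every world is R-related to itself.
Symmetric (axiom B): yes — every pair in R has its reverse in R.
Euclidean (axiom 5): yes — any two successors of a common world are R-related.
So F validates K, T, KTB, S5. The strongest is S5.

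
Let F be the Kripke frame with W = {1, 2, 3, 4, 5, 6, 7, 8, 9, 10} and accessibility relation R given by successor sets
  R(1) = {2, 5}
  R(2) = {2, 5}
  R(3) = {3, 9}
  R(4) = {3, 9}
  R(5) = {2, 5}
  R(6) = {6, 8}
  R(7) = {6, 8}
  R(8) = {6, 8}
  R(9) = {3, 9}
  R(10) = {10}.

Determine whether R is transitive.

Transitive: yes — every two-step R-path is closed by a direct edge.

Yes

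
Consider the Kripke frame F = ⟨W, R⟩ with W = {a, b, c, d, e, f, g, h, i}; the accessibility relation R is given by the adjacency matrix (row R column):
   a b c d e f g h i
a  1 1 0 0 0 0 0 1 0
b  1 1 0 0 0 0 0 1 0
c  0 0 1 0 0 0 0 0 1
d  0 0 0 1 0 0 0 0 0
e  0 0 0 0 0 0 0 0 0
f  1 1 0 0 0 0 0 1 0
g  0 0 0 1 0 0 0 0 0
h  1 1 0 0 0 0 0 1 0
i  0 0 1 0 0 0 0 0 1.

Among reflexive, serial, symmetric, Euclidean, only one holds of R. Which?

Euclidean

Reflexive: no — e is not related to itself.
Serial: no — e has no R-successor.
Symmetric: no — f R a but not a R f.
Euclidean: yes — any two successors of a common world are R-related.
Only Euclidean holds.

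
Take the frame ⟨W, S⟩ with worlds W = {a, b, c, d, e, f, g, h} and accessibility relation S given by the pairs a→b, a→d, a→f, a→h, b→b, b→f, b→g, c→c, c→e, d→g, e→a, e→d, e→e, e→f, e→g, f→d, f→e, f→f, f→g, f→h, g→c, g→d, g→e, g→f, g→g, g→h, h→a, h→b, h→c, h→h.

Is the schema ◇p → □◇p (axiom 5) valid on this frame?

Axiom 5 corresponds to the accessibility relation being Euclidean.
Euclidean: no — a S b and a S d, but not b S d.

No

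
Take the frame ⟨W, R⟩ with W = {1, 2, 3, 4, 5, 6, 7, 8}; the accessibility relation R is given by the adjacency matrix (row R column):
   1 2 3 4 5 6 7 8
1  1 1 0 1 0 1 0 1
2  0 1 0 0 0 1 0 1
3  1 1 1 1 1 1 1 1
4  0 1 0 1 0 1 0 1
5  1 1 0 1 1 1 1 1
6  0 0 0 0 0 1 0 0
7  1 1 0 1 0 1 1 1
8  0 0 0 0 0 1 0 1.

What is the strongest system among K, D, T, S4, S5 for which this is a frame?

S4

Serial (axiom D): yes — every world has a successor (e.g. 1 R 1).
Reflexive (axiom T): yes — every world is R-related to itself.
Transitive (axiom 4): yes — every two-step R-path is closed by a direct edge.
Euclidean (axiom 5): no — 1 R 2 and 1 R 4, but not 2 R 4.
So F validates K, D, T, S4; S5 would additionally require R to be Euclidean. The strongest is S4.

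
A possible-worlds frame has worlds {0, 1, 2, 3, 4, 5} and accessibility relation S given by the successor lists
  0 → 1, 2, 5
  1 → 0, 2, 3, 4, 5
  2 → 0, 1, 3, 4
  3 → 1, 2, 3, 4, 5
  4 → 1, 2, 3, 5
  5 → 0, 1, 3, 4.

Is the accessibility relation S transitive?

Transitive: no — 0 S 1 and 1 S 3, but not 0 S 3.

No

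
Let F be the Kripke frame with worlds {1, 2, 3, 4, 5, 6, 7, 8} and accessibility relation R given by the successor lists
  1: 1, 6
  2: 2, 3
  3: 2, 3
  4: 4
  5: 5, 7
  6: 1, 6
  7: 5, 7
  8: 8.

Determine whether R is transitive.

Yes

Transitive: yes — every two-step R-path is closed by a direct edge.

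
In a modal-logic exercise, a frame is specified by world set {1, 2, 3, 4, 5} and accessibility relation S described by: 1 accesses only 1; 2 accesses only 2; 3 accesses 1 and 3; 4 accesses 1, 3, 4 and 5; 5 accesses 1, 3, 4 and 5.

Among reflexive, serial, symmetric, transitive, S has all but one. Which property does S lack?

Reflexive: yes — every world is S-related to itself.
Serial: yes — every world has a successor (e.g. 1 S 1).
Symmetric: no — 3 S 1 but not 1 S 3.
Transitive: yes — every two-step S-path is closed by a direct edge.
Only symmetric fails.

symmetric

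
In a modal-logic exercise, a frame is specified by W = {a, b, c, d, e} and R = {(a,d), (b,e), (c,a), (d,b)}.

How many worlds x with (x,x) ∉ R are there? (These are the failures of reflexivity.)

5

Enumerating: a, b, c, d, e.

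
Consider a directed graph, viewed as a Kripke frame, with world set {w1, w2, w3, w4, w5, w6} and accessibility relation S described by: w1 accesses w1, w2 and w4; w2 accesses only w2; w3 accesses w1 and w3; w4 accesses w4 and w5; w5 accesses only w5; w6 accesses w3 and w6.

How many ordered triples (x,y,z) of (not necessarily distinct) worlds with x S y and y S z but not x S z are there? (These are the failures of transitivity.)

Enumerating: (w1,w4,w5), (w3,w1,w2), (w3,w1,w4), (w6,w3,w1).

4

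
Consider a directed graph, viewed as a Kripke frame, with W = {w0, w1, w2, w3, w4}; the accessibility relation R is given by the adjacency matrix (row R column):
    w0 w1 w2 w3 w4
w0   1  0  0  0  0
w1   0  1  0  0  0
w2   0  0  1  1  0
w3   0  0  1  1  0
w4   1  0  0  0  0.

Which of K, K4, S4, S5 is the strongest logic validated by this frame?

Transitive (axiom 4): yes — every two-step R-path is closed by a direct edge.
Reflexive (axiom T): no — w4 is not related to itself.
Euclidean (axiom 5): yes — any two successors of a common world are R-related.
So F validates K, K4; S4 would additionally require R to be reflexive. The strongest is K4.

K4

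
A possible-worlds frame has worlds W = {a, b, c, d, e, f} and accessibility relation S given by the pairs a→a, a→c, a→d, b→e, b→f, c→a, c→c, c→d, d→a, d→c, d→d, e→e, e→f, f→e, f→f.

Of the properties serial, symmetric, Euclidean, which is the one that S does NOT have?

Serial: yes — every world has a successor (e.g. a S a).
Symmetric: no — b S e but not e S b.
Euclidean: yes — any two successors of a common world are S-related.
Only symmetric fails.

symmetric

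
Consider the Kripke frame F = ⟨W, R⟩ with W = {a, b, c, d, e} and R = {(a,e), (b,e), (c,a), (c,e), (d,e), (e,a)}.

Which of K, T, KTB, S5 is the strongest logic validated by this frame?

K

Reflexive (axiom T): no — a is not related to itself.
Symmetric (axiom B): no — b R e but not e R b.
Euclidean (axiom 5): no — a R e and a R e, but not e R e.
So F validates K; T would additionally require R to be reflexive. The strongest is K.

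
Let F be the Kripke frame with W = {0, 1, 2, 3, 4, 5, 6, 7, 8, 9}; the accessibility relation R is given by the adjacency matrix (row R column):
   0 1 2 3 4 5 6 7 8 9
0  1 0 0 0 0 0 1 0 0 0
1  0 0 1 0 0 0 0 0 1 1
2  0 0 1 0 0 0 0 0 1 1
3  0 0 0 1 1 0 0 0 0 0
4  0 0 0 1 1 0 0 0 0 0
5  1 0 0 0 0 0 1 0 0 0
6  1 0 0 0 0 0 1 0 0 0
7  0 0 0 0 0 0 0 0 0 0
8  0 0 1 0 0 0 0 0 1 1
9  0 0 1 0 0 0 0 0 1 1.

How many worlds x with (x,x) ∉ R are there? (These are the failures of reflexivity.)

Enumerating: 1, 5, 7.

3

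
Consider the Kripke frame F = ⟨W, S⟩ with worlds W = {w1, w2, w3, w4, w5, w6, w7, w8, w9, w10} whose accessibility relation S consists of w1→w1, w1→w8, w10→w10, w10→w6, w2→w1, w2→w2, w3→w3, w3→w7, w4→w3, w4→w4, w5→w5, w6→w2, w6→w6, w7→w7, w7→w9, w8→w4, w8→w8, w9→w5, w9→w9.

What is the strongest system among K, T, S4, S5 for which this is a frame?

T

Reflexive (axiom T): yes — every world is S-related to itself.
Transitive (axiom 4): no — w1 S w8 and w8 S w4, but not w1 S w4.
Euclidean (axiom 5): no — w1 S w8 and w1 S w1, but not w8 S w1.
So F validates K, T; S4 would additionally require S to be transitive. The strongest is T.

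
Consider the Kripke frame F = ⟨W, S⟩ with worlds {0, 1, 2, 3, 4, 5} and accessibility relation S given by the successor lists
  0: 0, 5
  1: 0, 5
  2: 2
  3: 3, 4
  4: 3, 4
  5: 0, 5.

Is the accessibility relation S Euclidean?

Euclidean: yes — any two successors of a common world are S-related.

Yes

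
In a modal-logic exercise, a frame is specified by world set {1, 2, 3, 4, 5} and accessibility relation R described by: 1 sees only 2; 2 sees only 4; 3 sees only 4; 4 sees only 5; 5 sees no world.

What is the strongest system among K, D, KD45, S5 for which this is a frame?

K

Serial (axiom D): no — 5 has no R-successor.
Euclidean (axiom 5): no — 1 R 2 and 1 R 2, but not 2 R 2.
Transitive (axiom 4): no — 1 R 2 and 2 R 4, but not 1 R 4.
Reflexive (axiom T): no — 1 is not related to itself.
So F validates K; D would additionally require R to be serial. The strongest is K.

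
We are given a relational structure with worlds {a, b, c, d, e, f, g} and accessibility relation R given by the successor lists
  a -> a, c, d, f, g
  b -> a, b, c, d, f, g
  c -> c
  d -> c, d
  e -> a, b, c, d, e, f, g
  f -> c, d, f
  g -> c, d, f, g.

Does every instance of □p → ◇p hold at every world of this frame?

Yes

The schema D characterises exactly the serial frames.
Serial: yes — every world has a successor (e.g. a R a).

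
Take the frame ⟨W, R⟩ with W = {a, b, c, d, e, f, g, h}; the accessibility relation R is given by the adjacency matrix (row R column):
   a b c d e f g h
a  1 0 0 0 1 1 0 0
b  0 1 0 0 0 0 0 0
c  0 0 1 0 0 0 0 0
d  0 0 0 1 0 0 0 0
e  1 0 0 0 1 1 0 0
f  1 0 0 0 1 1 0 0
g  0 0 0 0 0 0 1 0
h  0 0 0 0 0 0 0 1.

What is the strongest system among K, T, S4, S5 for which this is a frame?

S5

Reflexive (axiom T): yes — every world is R-related to itself.
Transitive (axiom 4): yes — every two-step R-path is closed by a direct edge.
Euclidean (axiom 5): yes — any two successors of a common world are R-related.
So F validates K, T, S4, S5. The strongest is S5.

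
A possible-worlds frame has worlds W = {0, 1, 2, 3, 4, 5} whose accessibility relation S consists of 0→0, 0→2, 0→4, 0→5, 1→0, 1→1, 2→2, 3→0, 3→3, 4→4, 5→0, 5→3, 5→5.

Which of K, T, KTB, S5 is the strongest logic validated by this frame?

Reflexive (axiom T): yes — every world is S-related to itself.
Symmetric (axiom B): no — 0 S 2 but not 2 S 0.
Euclidean (axiom 5): no — 0 S 2 and 0 S 4, but not 2 S 4.
So F validates K, T; KTB would additionally require S to be symmetric. The strongest is T.

T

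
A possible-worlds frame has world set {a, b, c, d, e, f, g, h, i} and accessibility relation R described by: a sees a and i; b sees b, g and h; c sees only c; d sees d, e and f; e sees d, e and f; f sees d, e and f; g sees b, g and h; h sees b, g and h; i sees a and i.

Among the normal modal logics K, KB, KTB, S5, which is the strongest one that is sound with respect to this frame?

Symmetric (axiom B): yes — every pair in R has its reverse in R.
Reflexive (axiom T): yes — every world is R-related to itself.
Euclidean (axiom 5): yes — any two successors of a common world are R-related.
So F validates K, KB, KTB, S5. The strongest is S5.

S5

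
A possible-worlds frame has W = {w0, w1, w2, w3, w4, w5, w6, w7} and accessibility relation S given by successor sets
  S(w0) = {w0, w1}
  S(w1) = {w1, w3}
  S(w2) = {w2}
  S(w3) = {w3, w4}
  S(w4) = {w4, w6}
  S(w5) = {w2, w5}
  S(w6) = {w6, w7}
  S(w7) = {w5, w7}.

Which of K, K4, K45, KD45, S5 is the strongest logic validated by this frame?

K

Transitive (axiom 4): no — w0 S w1 and w1 S w3, but not w0 S w3.
Euclidean (axiom 5): no — w0 S w1 and w0 S w0, but not w1 S w0.
Serial (axiom D): yes — every world has a successor (e.g. w0 S w0).
Reflexive (axiom T): yes — every world is S-related to itself.
So F validates K; K4 would additionally require S to be transitive. The strongest is K.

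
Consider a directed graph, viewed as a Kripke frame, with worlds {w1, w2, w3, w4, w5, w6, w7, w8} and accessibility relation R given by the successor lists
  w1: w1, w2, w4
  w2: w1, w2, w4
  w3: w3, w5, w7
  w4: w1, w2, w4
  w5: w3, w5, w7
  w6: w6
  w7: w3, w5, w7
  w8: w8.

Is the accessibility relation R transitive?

Transitive: yes — every two-step R-path is closed by a direct edge.

Yes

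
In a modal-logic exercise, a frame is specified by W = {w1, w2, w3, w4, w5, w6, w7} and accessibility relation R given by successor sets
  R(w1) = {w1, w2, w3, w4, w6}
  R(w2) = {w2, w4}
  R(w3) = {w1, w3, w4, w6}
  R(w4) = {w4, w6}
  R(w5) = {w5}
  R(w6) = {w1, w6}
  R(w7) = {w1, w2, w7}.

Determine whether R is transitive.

No

Transitive: no — w2 R w4 and w4 R w6, but not w2 R w6.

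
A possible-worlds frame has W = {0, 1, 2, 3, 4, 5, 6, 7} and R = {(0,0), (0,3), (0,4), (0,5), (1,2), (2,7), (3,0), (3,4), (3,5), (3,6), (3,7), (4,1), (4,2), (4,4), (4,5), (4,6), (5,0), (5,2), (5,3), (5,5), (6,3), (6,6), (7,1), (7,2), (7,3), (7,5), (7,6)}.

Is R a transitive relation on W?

Transitive: no — 0 R 3 and 3 R 6, but not 0 R 6.

No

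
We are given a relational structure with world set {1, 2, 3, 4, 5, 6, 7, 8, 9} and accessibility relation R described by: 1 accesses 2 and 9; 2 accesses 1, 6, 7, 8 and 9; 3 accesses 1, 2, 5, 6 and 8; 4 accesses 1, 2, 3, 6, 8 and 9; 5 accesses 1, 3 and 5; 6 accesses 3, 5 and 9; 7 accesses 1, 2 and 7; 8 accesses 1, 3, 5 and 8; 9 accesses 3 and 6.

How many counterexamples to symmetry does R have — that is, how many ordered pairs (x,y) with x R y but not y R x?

Enumerating: (1,9), (2,6), (2,8), (2,9), (3,1), (3,2), (4,1), (4,2), (4,3), (4,6), (4,8), (4,9), (5,1), (6,5), (7,1), (8,1), (8,5), (9,3).

18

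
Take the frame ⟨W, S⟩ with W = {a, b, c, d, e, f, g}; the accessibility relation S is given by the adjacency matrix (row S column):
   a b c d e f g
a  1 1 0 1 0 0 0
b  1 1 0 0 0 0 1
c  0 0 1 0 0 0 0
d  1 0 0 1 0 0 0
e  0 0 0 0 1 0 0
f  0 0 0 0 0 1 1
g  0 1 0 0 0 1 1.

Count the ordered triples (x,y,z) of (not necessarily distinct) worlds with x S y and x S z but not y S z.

6

Enumerating: (a,b,d), (a,d,b), (b,a,g), (b,g,a), (g,b,f), (g,f,b).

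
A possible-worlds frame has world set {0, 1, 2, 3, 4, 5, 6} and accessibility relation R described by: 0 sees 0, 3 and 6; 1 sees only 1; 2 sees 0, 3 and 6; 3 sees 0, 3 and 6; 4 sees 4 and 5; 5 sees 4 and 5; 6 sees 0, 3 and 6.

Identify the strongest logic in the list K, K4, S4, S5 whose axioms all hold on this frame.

K4

Transitive (axiom 4): yes — every two-step R-path is closed by a direct edge.
Reflexive (axiom T): no — 2 is not related to itself.
Euclidean (axiom 5): yes — any two successors of a common world are R-related.
So F validates K, K4; S4 would additionally require R to be reflexive. The strongest is K4.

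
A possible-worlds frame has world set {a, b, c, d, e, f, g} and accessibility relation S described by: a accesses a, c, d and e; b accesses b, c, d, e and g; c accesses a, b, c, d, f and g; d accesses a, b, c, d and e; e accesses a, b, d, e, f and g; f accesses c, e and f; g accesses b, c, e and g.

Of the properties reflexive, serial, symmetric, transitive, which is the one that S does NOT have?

Reflexive: yes — every world is S-related to itself.
Serial: yes — every world has a successor (e.g. a S a).
Symmetric: yes — every pair in S has its reverse in S.
Transitive: no — a S c and c S b, but not a S b.
Only transitive fails.

transitive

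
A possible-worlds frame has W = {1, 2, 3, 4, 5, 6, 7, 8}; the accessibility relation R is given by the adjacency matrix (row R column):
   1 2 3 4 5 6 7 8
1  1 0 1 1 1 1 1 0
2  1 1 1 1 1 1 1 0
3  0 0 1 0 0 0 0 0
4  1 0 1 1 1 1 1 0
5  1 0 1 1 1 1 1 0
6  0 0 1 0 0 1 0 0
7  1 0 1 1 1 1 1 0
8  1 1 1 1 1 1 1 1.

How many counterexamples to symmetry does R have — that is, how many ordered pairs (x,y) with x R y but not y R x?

22

Enumerating: (1,3), (1,6), (2,1), (2,3), (2,4), (2,5), (2,6), (2,7), (4,3), (4,6), (5,3), (5,6), … and 10 more.
Total: 22.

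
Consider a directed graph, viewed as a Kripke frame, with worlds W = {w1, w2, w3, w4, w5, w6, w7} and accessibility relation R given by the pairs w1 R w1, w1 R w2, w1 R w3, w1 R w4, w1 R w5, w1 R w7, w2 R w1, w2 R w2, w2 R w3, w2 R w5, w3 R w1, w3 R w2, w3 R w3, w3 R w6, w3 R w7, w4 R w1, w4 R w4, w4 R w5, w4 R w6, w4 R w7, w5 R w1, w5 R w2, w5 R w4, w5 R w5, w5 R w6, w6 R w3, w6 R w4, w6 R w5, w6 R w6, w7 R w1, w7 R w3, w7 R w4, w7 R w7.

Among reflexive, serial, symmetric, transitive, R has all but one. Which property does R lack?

Reflexive: yes — every world is R-related to itself.
Serial: yes — every world has a successor (e.g. w1 R w1).
Symmetric: yes — every pair in R has its reverse in R.
Transitive: no — w1 R w3 and w3 R w6, but not w1 R w6.
Only transitive fails.

transitive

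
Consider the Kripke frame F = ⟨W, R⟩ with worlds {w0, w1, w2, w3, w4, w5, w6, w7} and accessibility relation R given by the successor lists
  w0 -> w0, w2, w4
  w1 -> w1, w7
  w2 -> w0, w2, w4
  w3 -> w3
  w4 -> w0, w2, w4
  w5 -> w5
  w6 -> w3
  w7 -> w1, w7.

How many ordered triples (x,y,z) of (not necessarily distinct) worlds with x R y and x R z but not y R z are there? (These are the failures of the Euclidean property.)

R is Euclidean; there are no such tuples.

0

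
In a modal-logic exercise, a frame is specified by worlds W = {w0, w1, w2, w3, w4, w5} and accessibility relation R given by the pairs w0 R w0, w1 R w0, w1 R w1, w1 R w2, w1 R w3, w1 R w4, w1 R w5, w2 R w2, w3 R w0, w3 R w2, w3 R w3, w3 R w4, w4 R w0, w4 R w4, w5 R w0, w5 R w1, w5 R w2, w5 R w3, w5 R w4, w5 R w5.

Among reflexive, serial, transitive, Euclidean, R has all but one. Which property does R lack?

Euclidean

Reflexive: yes — every world is R-related to itself.
Serial: yes — every world has a successor (e.g. w0 R w0).
Transitive: yes — every two-step R-path is closed by a direct edge.
Euclidean: no — w1 R w0 and w1 R w2, but not w0 R w2.
Only Euclidean fails.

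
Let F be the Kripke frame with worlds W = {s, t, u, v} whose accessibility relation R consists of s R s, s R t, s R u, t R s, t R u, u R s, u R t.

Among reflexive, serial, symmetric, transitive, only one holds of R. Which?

Reflexive: no — t is not related to itself.
Serial: no — v has no R-successor.
Symmetric: yes — every pair in R has its reverse in R.
Transitive: no — t R s and s R t, but not t R t.
Only symmetric holds.

symmetric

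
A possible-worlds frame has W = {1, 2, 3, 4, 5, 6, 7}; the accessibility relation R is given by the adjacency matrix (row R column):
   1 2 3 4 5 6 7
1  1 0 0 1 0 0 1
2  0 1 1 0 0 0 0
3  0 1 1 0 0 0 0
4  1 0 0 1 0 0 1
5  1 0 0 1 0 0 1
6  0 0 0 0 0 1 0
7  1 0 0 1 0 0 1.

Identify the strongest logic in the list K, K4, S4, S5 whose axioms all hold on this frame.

Transitive (axiom 4): yes — every two-step R-path is closed by a direct edge.
Reflexive (axiom T): no — 5 is not related to itself.
Euclidean (axiom 5): yes — any two successors of a common world are R-related.
So F validates K, K4; S4 would additionally require R to be reflexive. The strongest is K4.

K4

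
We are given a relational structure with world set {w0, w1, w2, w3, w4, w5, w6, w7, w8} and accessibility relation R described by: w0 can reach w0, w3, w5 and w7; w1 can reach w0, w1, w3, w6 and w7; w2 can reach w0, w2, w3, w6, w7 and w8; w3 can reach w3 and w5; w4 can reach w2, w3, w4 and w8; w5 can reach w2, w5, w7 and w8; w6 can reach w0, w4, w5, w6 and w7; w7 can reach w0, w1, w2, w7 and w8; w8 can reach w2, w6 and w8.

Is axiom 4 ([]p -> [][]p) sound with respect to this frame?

No

Axiom 4 corresponds to the accessibility relation being transitive.
Transitive: no — w0 R w5 and w5 R w2, but not w0 R w2.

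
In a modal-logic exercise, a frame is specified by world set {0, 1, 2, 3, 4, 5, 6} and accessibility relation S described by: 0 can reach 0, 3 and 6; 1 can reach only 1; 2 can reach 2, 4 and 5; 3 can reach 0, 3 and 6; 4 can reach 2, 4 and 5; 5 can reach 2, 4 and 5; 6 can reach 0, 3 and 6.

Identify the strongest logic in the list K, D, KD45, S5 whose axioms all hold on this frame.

Serial (axiom D): yes — every world has a successor (e.g. 0 S 0).
Euclidean (axiom 5): yes — any two successors of a common world are S-related.
Transitive (axiom 4): yes — every two-step S-path is closed by a direct edge.
Reflexive (axiom T): yes — every world is S-related to itself.
So F validates K, D, KD45, S5. The strongest is S5.

S5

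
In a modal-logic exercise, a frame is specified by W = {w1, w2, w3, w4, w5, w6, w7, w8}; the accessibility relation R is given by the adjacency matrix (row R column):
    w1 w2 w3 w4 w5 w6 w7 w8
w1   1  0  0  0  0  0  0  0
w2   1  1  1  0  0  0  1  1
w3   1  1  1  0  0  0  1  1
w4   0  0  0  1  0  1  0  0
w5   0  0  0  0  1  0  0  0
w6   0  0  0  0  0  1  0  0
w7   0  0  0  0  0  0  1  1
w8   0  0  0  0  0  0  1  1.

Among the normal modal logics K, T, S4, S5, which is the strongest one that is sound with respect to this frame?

Reflexive (axiom T): yes — every world is R-related to itself.
Transitive (axiom 4): yes — every two-step R-path is closed by a direct edge.
Euclidean (axiom 5): no — w2 R w1 and w2 R w3, but not w1 R w3.
So F validates K, T, S4; S5 would additionally require R to be Euclidean. The strongest is S4.

S4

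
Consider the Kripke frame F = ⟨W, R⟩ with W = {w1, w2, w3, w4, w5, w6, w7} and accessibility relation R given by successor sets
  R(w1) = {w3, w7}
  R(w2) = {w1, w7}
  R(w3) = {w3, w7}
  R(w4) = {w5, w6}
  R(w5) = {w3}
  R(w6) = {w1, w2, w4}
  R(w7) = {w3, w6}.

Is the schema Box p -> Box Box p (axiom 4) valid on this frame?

No

The schema 4 characterises exactly the transitive frames.
Transitive: no — w1 R w7 and w7 R w6, but not w1 R w6.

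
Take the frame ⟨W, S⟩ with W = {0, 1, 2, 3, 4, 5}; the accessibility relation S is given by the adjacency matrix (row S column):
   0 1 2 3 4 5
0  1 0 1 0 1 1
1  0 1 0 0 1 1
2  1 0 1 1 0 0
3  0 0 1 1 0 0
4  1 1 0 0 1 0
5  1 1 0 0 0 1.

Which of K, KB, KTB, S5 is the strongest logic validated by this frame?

KTB

Symmetric (axiom B): yes — every pair in S has its reverse in S.
Reflexive (axiom T): yes — every world is S-related to itself.
Euclidean (axiom 5): no — 0 S 2 and 0 S 4, but not 2 S 4.
So F validates K, KB, KTB; S5 would additionally require S to be Euclidean. The strongest is KTB.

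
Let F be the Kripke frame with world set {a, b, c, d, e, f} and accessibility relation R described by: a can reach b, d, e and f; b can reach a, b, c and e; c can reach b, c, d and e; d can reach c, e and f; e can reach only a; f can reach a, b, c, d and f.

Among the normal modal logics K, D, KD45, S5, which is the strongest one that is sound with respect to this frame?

Serial (axiom D): yes — every world has a successor (e.g. a R b).
Euclidean (axiom 5): no — a R b and a R d, but not b R d.
Transitive (axiom 4): no — a R b and b R c, but not a R c.
Reflexive (axiom T): no — a is not related to itself.
So F validates K, D; KD45 would additionally require R to be Euclidean and transitive. The strongest is D.

D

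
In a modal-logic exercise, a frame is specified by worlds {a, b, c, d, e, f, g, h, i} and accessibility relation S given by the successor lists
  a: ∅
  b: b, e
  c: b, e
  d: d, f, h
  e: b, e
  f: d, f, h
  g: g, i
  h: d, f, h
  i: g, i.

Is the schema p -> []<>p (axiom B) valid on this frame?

No

The schema B characterises exactly the symmetric frames.
Symmetric: no — c S b but not b S c.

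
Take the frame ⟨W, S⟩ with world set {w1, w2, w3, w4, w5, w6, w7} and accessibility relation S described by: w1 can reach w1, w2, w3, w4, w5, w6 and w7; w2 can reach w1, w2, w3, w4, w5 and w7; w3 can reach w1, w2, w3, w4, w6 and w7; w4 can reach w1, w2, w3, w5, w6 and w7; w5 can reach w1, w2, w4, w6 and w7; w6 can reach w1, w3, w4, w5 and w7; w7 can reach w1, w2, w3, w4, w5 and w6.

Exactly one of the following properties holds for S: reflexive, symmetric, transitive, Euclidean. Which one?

Reflexive: no — w4 is not related to itself.
Symmetric: yes — every pair in S has its reverse in S.
Transitive: no — w2 S w1 and w1 S w6, but not w2 S w6.
Euclidean: no — w1 S w2 and w1 S w6, but not w2 S w6.
Only symmetric holds.

symmetric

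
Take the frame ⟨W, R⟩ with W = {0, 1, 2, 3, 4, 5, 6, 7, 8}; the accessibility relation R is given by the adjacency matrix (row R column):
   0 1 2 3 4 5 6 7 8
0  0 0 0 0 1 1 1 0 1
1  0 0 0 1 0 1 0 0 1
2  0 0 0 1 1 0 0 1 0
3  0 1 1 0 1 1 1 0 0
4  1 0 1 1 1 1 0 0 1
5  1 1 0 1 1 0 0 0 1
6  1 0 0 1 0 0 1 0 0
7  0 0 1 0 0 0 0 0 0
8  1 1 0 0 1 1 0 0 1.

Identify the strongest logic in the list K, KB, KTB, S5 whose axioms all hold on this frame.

Symmetric (axiom B): yes — every pair in R has its reverse in R.
Reflexive (axiom T): no — 0 is not related to itself.
Euclidean (axiom 5): no — 0 R 4 and 0 R 6, but not 4 R 6.
So F validates K, KB; KTB would additionally require R to be reflexive. The strongest is KB.

KB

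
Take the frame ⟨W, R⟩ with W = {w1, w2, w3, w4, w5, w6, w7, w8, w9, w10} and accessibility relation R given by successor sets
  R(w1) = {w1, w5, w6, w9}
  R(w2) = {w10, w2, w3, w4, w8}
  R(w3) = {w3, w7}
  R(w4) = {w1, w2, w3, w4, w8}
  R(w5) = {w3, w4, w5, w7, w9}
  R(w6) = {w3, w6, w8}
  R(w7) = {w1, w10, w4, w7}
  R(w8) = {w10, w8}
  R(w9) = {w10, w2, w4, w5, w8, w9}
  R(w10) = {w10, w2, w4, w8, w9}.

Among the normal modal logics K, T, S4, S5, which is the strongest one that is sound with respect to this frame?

Reflexive (axiom T): yes — every world is R-related to itself.
Transitive (axiom 4): no — w1 R w5 and w5 R w3, but not w1 R w3.
Euclidean (axiom 5): no — w1 R w5 and w1 R w6, but not w5 R w6.
So F validates K, T; S4 would additionally require R to be transitive. The strongest is T.

T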